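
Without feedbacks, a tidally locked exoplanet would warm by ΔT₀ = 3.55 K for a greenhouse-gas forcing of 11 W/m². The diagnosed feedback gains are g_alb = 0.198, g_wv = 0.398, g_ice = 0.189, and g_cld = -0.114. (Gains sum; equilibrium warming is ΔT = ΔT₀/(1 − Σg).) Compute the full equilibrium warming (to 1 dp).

Total gain g = 0.198 + 0.398 + 0.189 − 0.114 = 0.671.
Amplification A = 1/(1 − 0.671) = 3.04.
ΔT = 3.55 × 3.04 = 10.8 K.

10.8 K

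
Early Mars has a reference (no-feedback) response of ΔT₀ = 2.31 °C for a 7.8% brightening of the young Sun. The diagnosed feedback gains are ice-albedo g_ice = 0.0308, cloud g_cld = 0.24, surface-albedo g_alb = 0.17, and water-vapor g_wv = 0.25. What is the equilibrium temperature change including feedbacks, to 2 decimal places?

7.47 °C

Total gain g = 0.0308 + 0.24 + 0.17 + 0.25 = 0.6908.
Amplification A = 1/(1 − 0.6908) = 3.234.
ΔT = 2.31 × 3.234 = 7.47 °C.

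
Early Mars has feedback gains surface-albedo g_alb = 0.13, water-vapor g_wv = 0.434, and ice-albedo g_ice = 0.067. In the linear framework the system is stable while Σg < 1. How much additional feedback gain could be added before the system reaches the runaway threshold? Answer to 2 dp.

0.37

Current total gain = 0.13 + 0.434 + 0.067 = 0.631.
Margin to runaway = 1 − 0.631 = 0.37.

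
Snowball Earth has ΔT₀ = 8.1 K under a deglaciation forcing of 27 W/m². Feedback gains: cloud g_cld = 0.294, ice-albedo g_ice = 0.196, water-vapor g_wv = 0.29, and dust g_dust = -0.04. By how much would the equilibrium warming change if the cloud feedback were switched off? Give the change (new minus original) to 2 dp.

-16.53 K

Original: g = 0.74, ΔT = 8.1/(1−0.74) = 31.1538 K.
Without cloud: g' = 0.446, ΔT' = 8.1/(1−0.446) = 14.6209 K.
Change = 14.6209 − 31.1538 = -16.53 K.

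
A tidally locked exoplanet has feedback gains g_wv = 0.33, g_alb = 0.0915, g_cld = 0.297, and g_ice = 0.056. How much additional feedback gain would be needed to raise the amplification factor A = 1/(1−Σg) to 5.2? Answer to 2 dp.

0.03

Current total gain = 0.7745.
Target gain for A = 5.2: g* = 1 − 1/5.2 = 0.8077.
Additional gain needed = 0.8077 − 0.7745 = 0.03.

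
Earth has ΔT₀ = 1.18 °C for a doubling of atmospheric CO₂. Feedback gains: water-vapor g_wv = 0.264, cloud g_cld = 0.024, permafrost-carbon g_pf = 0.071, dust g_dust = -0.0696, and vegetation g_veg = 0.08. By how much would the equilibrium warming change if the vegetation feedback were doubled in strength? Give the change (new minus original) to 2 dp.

Original: g = 0.3694, ΔT = 1.18/(1−0.3694) = 1.8712 °C.
With doubled vegetation: g' = 0.4494, ΔT' = 1.18/(1−0.4494) = 2.1431 °C.
Change = 2.1431 − 1.8712 = 0.27 °C.

0.27 °C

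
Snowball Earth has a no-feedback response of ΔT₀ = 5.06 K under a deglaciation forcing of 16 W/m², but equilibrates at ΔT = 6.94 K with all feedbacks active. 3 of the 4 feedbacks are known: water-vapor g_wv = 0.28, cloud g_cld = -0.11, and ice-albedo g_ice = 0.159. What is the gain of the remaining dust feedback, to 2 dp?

-0.06

Amplification A = ΔT/ΔT₀ = 6.94/5.06 = 1.372.
Total gain g = 1 − 1/A = 1 − 1/1.372 = 0.2711.
Known gains sum to 0.28 − 0.11 + 0.159 = 0.329.
g_dust = 0.2711 − 0.329 = -0.06.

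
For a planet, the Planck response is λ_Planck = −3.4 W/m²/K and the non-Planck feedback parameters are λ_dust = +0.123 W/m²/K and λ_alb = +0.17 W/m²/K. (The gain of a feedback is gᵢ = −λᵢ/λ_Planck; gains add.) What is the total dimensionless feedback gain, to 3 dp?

0.086

Convert to gains: g_dust = 0.123/3.4 = 0.03618; g_alb = 0.17/3.4 = 0.05.
Total gain g = 0.08618.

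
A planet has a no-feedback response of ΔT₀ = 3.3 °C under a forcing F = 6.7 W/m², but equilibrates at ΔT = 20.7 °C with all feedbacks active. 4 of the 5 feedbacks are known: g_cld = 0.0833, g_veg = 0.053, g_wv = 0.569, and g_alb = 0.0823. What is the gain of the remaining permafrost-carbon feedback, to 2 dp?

Amplification A = ΔT/ΔT₀ = 20.7/3.3 = 6.273.
Total gain g = 1 − 1/A = 1 − 1/6.273 = 0.8406.
Known gains sum to 0.0833 + 0.053 + 0.569 + 0.0823 = 0.7876.
g_pf = 0.8406 − 0.7876 = 0.05.

0.05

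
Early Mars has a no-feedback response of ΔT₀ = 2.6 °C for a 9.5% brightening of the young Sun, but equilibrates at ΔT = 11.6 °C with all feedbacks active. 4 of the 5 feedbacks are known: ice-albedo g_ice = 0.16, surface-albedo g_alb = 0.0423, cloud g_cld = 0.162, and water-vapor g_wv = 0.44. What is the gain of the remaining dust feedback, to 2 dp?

-0.03

Amplification A = ΔT/ΔT₀ = 11.6/2.6 = 4.462.
Total gain g = 1 − 1/A = 1 − 1/4.462 = 0.7759.
Known gains sum to 0.16 + 0.0423 + 0.162 + 0.44 = 0.8043.
g_dust = 0.7759 − 0.8043 = -0.03.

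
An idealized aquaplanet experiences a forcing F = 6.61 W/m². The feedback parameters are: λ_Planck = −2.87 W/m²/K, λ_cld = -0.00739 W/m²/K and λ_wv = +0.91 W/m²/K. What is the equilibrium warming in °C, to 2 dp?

Net feedback parameter λ = (−2.87) + (-0.00739) + (+0.91) = -1.96739 W/m²/K.
ΔT = −F/λ = −6.61/(-1.96739) = 3.36 °C.

3.36 °C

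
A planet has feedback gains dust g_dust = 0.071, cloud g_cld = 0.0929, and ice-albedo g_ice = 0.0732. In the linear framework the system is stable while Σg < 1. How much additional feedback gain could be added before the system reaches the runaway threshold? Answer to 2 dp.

0.76

Current total gain = 0.071 + 0.0929 + 0.0732 = 0.2371.
Margin to runaway = 1 − 0.2371 = 0.76.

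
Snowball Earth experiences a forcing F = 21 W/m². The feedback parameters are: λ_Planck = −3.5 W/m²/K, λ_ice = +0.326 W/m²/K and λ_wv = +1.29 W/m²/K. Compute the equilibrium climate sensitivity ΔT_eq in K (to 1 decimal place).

11.1 K

Net feedback parameter λ = (−3.5) + (+0.326) + (+1.29) = -1.884 W/m²/K.
ΔT = −F/λ = −21/(-1.884) = 11.1 K.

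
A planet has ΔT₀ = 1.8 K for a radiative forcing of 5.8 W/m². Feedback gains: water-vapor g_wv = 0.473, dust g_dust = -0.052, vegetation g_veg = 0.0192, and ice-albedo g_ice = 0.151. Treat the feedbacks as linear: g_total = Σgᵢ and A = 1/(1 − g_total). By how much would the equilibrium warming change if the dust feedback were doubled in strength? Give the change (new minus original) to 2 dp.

-0.50 K

Original: g = 0.5912, ΔT = 1.8/(1−0.5912) = 4.4031 K.
With doubled dust: g' = 0.5392, ΔT' = 1.8/(1−0.5392) = 3.9062 K.
Change = 3.9062 − 4.4031 = -0.50 K.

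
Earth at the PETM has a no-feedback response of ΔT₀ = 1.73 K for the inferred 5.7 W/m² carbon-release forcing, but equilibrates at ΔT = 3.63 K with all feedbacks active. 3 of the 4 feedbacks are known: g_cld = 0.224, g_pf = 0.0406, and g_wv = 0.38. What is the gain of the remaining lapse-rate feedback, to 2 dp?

Amplification A = ΔT/ΔT₀ = 3.63/1.73 = 2.098.
Total gain g = 1 − 1/A = 1 − 1/2.098 = 0.5234.
Known gains sum to 0.224 + 0.0406 + 0.38 = 0.6446.
g_lr = 0.5234 − 0.6446 = -0.12.

-0.12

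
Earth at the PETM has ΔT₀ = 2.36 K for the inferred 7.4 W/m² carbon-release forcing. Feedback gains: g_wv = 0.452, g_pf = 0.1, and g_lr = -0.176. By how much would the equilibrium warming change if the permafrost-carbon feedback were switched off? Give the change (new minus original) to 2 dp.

-0.52 K

Original: g = 0.376, ΔT = 2.36/(1−0.376) = 3.7821 K.
Without permafrost-carbon: g' = 0.276, ΔT' = 2.36/(1−0.276) = 3.2597 K.
Change = 3.2597 − 3.7821 = -0.52 K.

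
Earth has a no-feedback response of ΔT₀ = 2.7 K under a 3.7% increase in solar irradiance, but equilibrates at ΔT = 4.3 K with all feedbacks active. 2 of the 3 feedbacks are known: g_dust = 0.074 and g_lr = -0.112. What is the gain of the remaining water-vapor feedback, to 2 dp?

0.41

Amplification A = ΔT/ΔT₀ = 4.3/2.7 = 1.593.
Total gain g = 1 − 1/A = 1 − 1/1.593 = 0.3723.
Known gains sum to 0.074 − 0.112 = -0.038.
g_wv = 0.3723 + 0.038 = 0.41.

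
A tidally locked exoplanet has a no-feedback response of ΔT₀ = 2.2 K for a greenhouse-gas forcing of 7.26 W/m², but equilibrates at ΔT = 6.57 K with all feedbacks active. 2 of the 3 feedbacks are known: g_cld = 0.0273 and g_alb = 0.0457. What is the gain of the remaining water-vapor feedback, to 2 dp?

Amplification A = ΔT/ΔT₀ = 6.57/2.2 = 2.986.
Total gain g = 1 − 1/A = 1 − 1/2.986 = 0.6651.
Known gains sum to 0.0273 + 0.0457 = 0.073.
g_wv = 0.6651 − 0.073 = 0.59.

0.59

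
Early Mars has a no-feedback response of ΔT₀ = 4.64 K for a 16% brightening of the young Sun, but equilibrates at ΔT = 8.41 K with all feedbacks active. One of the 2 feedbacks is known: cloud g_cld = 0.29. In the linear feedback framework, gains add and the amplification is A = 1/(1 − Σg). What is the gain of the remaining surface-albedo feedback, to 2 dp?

Amplification A = ΔT/ΔT₀ = 8.41/4.64 = 1.813.
Total gain g = 1 − 1/A = 1 − 1/1.813 = 0.4484.
The known gain is 0.29.
g_alb = 0.4484 − 0.29 = 0.16.

0.16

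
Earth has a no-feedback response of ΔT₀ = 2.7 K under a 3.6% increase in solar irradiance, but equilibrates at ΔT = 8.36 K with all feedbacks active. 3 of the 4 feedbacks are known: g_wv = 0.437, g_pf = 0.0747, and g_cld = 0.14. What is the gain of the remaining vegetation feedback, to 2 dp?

Amplification A = ΔT/ΔT₀ = 8.36/2.7 = 3.096.
Total gain g = 1 − 1/A = 1 − 1/3.096 = 0.677.
Known gains sum to 0.437 + 0.0747 + 0.14 = 0.6517.
g_veg = 0.677 − 0.6517 = 0.03.

0.03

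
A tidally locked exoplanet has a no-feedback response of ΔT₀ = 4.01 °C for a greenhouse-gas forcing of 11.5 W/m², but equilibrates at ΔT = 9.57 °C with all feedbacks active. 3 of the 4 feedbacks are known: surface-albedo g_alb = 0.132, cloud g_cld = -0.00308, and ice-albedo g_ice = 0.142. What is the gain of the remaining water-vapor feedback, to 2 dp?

0.31

Amplification A = ΔT/ΔT₀ = 9.57/4.01 = 2.387.
Total gain g = 1 − 1/A = 1 − 1/2.387 = 0.5811.
Known gains sum to 0.132 − 0.00308 + 0.142 = 0.27092.
g_wv = 0.5811 − 0.27092 = 0.31.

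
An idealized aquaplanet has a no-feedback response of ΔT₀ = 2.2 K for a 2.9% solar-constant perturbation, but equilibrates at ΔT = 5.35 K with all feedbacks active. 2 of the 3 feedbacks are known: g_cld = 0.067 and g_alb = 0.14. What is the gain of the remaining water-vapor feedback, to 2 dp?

0.38

Amplification A = ΔT/ΔT₀ = 5.35/2.2 = 2.432.
Total gain g = 1 − 1/A = 1 − 1/2.432 = 0.5888.
Known gains sum to 0.067 + 0.14 = 0.207.
g_wv = 0.5888 − 0.207 = 0.38.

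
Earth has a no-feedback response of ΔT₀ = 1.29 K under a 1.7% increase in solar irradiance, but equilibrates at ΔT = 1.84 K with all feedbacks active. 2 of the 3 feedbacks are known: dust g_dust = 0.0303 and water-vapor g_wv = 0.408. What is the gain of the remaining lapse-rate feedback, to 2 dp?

-0.14

Amplification A = ΔT/ΔT₀ = 1.84/1.29 = 1.426.
Total gain g = 1 − 1/A = 1 − 1/1.426 = 0.2987.
Known gains sum to 0.0303 + 0.408 = 0.4383.
g_lr = 0.2987 − 0.4383 = -0.14.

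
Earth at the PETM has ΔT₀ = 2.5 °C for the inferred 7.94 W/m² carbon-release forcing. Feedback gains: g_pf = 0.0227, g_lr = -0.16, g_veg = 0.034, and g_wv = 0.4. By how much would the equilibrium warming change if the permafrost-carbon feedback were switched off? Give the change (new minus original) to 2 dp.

-0.11 °C

Original: g = 0.2967, ΔT = 2.5/(1−0.2967) = 3.5547 °C.
Without permafrost-carbon: g' = 0.274, ΔT' = 2.5/(1−0.274) = 3.4435 °C.
Change = 3.4435 − 3.5547 = -0.11 °C.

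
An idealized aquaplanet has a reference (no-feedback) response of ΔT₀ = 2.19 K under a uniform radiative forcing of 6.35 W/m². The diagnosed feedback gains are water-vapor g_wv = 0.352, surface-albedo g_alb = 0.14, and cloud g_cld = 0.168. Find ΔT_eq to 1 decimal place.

6.4 K

Total gain g = 0.352 + 0.14 + 0.168 = 0.66.
Amplification A = 1/(1 − 0.66) = 2.941.
ΔT = 2.19 × 2.941 = 6.4 K.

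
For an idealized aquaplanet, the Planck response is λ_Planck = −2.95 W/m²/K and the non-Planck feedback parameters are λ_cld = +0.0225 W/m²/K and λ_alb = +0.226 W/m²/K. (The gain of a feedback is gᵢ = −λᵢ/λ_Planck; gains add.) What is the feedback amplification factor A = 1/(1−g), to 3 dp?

Convert to gains: g_cld = 0.0225/2.95 = 0.007627; g_alb = 0.226/2.95 = 0.07661.
Total gain g = 0.084237.
A = 1/(1 − 0.084237) = 1.092.

1.092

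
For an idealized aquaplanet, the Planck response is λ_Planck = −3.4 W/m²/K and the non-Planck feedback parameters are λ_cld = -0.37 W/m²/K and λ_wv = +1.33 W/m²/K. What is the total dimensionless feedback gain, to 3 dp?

0.282

Convert to gains: g_cld = -0.37/3.4 = -0.1088; g_wv = 1.33/3.4 = 0.3912.
Total gain g = 0.2824.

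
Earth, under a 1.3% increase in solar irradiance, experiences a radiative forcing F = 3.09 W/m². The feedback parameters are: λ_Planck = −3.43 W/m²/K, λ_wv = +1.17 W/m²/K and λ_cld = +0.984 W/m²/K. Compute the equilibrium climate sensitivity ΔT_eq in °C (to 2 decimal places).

Net feedback parameter λ = (−3.43) + (+1.17) + (+0.984) = -1.276 W/m²/K.
ΔT = −F/λ = −3.09/(-1.276) = 2.42 °C.

2.42 °C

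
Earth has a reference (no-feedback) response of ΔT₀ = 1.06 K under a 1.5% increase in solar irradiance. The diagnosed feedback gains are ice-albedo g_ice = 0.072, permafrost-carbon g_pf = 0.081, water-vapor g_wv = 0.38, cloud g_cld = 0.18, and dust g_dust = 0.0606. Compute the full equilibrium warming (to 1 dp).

Total gain g = 0.072 + 0.081 + 0.38 + 0.18 + 0.0606 = 0.7736.
Amplification A = 1/(1 − 0.7736) = 4.417.
ΔT = 1.06 × 4.417 = 4.7 K.

4.7 K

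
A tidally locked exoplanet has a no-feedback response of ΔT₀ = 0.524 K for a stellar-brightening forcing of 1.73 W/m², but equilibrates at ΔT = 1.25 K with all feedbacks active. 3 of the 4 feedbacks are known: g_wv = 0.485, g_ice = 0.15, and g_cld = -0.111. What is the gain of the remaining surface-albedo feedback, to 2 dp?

Amplification A = ΔT/ΔT₀ = 1.25/0.524 = 2.385.
Total gain g = 1 − 1/A = 1 − 1/2.385 = 0.5807.
Known gains sum to 0.485 + 0.15 − 0.111 = 0.524.
g_alb = 0.5807 − 0.524 = 0.06.

0.06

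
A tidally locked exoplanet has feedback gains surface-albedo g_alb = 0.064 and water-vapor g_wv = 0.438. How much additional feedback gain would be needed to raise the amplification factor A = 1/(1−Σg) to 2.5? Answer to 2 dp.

0.10

Current total gain = 0.502.
Target gain for A = 2.5: g* = 1 − 1/2.5 = 0.6.
Additional gain needed = 0.6 − 0.502 = 0.10.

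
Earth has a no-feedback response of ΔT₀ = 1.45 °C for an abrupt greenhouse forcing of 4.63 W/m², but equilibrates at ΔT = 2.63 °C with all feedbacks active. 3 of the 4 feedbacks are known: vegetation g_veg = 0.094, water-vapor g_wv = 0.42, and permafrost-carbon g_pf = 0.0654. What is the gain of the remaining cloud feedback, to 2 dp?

-0.13

Amplification A = ΔT/ΔT₀ = 2.63/1.45 = 1.814.
Total gain g = 1 − 1/A = 1 − 1/1.814 = 0.4487.
Known gains sum to 0.094 + 0.42 + 0.0654 = 0.5794.
g_cld = 0.4487 − 0.5794 = -0.13.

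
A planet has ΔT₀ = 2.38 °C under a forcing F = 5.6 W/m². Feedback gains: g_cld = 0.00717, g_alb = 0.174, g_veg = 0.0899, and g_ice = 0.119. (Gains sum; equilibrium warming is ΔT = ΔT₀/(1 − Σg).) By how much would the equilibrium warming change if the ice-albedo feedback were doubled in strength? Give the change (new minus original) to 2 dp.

0.95 °C

Original: g = 0.39007, ΔT = 2.38/(1−0.39007) = 3.9021 °C.
With doubled ice-albedo: g' = 0.50907, ΔT' = 2.38/(1−0.50907) = 4.8479 °C.
Change = 4.8479 − 3.9021 = 0.95 °C.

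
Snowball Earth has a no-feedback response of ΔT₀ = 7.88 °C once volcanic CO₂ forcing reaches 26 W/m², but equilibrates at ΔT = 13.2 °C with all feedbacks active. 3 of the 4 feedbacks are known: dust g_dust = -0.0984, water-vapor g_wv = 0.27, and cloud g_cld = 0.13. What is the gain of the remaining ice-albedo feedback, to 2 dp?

Amplification A = ΔT/ΔT₀ = 13.2/7.88 = 1.675.
Total gain g = 1 − 1/A = 1 − 1/1.675 = 0.403.
Known gains sum to -0.0984 + 0.27 + 0.13 = 0.3016.
g_ice = 0.403 − 0.3016 = 0.10.

0.10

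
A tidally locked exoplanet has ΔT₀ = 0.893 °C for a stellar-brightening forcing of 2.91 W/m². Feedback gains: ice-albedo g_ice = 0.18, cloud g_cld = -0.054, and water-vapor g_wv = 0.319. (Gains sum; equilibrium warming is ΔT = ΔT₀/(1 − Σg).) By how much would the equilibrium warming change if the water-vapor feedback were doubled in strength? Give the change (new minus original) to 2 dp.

Original: g = 0.445, ΔT = 0.893/(1−0.445) = 1.6090 °C.
With doubled water-vapor: g' = 0.764, ΔT' = 0.893/(1−0.764) = 3.7839 °C.
Change = 3.7839 − 1.6090 = 2.17 °C.

2.17 °C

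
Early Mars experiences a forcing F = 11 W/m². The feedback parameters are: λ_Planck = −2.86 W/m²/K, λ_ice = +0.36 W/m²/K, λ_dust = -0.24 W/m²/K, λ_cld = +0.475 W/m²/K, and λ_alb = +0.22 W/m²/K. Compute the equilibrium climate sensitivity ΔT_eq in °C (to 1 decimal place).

5.4 °C

Net feedback parameter λ = (−2.86) + (+0.36) + (-0.24) + (+0.475) + (+0.22) = -2.045 W/m²/K.
ΔT = −F/λ = −11/(-2.045) = 5.4 °C.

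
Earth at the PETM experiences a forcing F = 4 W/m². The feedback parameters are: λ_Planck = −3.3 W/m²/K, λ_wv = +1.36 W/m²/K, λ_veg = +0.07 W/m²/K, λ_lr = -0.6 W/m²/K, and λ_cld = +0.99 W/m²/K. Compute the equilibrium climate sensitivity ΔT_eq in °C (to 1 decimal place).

Net feedback parameter λ = (−3.3) + (+1.36) + (+0.07) + (-0.6) + (+0.99) = -1.48 W/m²/K.
ΔT = −F/λ = −4/(-1.48) = 2.7 °C.

2.7 °C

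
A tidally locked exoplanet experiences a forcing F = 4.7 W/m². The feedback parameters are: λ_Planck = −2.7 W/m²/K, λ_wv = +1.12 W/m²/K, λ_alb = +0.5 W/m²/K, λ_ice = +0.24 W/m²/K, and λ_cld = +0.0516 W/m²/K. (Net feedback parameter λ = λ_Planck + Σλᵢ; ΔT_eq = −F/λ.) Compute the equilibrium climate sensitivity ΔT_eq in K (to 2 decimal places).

5.96 K

Net feedback parameter λ = (−2.7) + (+1.12) + (+0.5) + (+0.24) + (+0.0516) = -0.7884 W/m²/K.
ΔT = −F/λ = −4.7/(-0.7884) = 5.96 K.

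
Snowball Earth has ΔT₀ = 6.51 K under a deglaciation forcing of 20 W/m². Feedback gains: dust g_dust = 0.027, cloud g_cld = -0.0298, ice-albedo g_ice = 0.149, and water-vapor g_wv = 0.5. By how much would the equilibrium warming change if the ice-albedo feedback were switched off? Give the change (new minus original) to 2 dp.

Original: g = 0.6462, ΔT = 6.51/(1−0.6462) = 18.4002 K.
Without ice-albedo: g' = 0.4972, ΔT' = 6.51/(1−0.4972) = 12.9475 K.
Change = 12.9475 − 18.4002 = -5.45 K.

-5.45 K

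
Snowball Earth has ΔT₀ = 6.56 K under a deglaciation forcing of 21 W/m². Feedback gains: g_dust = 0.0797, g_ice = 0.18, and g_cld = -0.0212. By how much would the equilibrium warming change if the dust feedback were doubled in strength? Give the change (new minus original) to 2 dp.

Original: g = 0.2385, ΔT = 6.56/(1−0.2385) = 8.6146 K.
With doubled dust: g' = 0.3182, ΔT' = 6.56/(1−0.3182) = 9.6216 K.
Change = 9.6216 − 8.6146 = 1.01 K.

1.01 K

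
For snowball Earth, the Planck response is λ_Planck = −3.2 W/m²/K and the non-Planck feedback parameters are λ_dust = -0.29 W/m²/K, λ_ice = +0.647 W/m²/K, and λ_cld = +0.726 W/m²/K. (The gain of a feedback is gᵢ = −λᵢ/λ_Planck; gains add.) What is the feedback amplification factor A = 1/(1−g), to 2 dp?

Convert to gains: g_dust = -0.29/3.2 = -0.09062; g_ice = 0.647/3.2 = 0.2022; g_cld = 0.726/3.2 = 0.2269.
Total gain g = 0.33848.
A = 1/(1 − 0.33848) = 1.51.

1.51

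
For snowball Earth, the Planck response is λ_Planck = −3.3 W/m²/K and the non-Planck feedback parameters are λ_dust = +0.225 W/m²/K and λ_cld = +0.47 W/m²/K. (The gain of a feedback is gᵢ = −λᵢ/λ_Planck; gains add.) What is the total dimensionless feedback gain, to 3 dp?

Convert to gains: g_dust = 0.225/3.3 = 0.06818; g_cld = 0.47/3.3 = 0.1424.
Total gain g = 0.21058.

0.211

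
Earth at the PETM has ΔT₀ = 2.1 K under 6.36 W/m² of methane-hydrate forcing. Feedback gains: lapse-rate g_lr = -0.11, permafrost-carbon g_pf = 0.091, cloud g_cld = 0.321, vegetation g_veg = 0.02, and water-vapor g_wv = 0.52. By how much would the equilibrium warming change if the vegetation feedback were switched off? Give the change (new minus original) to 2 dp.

Original: g = 0.842, ΔT = 2.1/(1−0.842) = 13.2911 K.
Without vegetation: g' = 0.822, ΔT' = 2.1/(1−0.822) = 11.7978 K.
Change = 11.7978 − 13.2911 = -1.49 K.

-1.49 K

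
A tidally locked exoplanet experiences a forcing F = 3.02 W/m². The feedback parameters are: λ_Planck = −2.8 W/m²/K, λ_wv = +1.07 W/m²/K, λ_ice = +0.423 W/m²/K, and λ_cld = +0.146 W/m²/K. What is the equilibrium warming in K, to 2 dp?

Net feedback parameter λ = (−2.8) + (+1.07) + (+0.423) + (+0.146) = -1.161 W/m²/K.
ΔT = −F/λ = −3.02/(-1.161) = 2.60 K.

2.60 K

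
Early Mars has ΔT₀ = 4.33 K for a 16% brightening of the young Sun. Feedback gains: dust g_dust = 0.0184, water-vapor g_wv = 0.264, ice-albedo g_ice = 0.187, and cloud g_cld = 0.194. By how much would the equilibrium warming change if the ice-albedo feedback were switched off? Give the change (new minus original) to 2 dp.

-4.59 K

Original: g = 0.6634, ΔT = 4.33/(1−0.6634) = 12.8639 K.
Without ice-albedo: g' = 0.4764, ΔT' = 4.33/(1−0.4764) = 8.2697 K.
Change = 8.2697 − 12.8639 = -4.59 K.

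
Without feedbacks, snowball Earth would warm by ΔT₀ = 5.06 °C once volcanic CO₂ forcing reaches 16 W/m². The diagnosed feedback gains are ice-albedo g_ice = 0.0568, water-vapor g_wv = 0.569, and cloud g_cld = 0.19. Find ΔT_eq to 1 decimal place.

27.5 °C

Total gain g = 0.0568 + 0.569 + 0.19 = 0.8158.
Amplification A = 1/(1 − 0.8158) = 5.429.
ΔT = 5.06 × 5.429 = 27.5 °C.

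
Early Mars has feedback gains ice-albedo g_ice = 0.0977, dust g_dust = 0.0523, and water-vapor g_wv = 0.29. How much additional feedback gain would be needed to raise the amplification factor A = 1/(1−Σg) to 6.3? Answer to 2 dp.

Current total gain = 0.44.
Target gain for A = 6.3: g* = 1 − 1/6.3 = 0.8413.
Additional gain needed = 0.8413 − 0.44 = 0.40.

0.40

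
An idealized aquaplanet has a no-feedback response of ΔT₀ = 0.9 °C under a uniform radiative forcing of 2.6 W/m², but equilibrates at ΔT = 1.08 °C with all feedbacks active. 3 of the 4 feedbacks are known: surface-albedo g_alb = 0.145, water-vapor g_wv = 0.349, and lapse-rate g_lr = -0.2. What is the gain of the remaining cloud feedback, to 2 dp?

-0.13

Amplification A = ΔT/ΔT₀ = 1.08/0.9 = 1.2.
Total gain g = 1 − 1/A = 1 − 1/1.2 = 0.1667.
Known gains sum to 0.145 + 0.349 − 0.2 = 0.294.
g_cld = 0.1667 − 0.294 = -0.13.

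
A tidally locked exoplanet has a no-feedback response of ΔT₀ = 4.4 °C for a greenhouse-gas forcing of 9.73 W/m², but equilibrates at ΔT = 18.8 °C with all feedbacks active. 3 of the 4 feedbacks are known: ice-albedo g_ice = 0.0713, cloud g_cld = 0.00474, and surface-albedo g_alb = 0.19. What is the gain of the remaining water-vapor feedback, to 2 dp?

0.50

Amplification A = ΔT/ΔT₀ = 18.8/4.4 = 4.273.
Total gain g = 1 − 1/A = 1 − 1/4.273 = 0.766.
Known gains sum to 0.0713 + 0.00474 + 0.19 = 0.26604.
g_wv = 0.766 − 0.26604 = 0.50.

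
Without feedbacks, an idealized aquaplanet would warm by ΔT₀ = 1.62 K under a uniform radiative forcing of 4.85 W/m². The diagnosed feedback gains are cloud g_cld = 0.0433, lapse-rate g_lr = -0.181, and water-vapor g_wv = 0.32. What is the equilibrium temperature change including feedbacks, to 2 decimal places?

1.98 K

Total gain g = 0.0433 − 0.181 + 0.32 = 0.1823.
Amplification A = 1/(1 − 0.1823) = 1.223.
ΔT = 1.62 × 1.223 = 1.98 K.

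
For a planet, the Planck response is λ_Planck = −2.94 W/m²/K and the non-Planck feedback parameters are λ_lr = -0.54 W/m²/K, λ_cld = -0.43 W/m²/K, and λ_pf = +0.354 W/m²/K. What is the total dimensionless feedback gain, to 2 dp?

Convert to gains: g_lr = -0.54/2.94 = -0.1837; g_cld = -0.43/2.94 = -0.1463; g_pf = 0.354/2.94 = 0.1204.
Total gain g = -0.2096.

-0.21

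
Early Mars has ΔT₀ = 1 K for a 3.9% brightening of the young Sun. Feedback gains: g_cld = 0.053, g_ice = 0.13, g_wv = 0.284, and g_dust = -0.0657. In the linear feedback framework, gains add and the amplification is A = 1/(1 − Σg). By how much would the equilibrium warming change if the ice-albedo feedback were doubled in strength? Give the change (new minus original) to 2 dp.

Original: g = 0.4013, ΔT = 1/(1−0.4013) = 1.6703 K.
With doubled ice-albedo: g' = 0.5313, ΔT' = 1/(1−0.5313) = 2.1336 K.
Change = 2.1336 − 1.6703 = 0.46 K.

0.46 K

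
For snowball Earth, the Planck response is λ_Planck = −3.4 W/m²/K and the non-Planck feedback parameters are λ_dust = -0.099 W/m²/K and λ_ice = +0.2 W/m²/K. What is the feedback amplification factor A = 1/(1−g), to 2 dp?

Convert to gains: g_dust = -0.099/3.4 = -0.02912; g_ice = 0.2/3.4 = 0.05882.
Total gain g = 0.0297.
A = 1/(1 − 0.0297) = 1.03.

1.03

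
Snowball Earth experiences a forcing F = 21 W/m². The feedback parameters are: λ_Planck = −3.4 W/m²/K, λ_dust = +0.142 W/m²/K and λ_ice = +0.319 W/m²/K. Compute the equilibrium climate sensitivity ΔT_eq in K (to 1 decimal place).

7.1 K

Net feedback parameter λ = (−3.4) + (+0.142) + (+0.319) = -2.939 W/m²/K.
ΔT = −F/λ = −21/(-2.939) = 7.1 K.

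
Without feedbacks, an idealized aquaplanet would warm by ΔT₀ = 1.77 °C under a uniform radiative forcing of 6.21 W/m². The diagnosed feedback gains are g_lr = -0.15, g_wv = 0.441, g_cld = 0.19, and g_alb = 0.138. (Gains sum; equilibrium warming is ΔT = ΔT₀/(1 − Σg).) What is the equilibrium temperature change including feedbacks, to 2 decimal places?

Total gain g = -0.15 + 0.441 + 0.19 + 0.138 = 0.619.
Amplification A = 1/(1 − 0.619) = 2.625.
ΔT = 1.77 × 2.625 = 4.65 °C.

4.65 °C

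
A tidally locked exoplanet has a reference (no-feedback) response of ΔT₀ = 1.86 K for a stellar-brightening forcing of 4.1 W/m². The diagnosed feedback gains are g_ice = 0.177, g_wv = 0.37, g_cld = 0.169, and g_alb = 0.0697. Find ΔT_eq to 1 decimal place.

8.7 K

Total gain g = 0.177 + 0.37 + 0.169 + 0.0697 = 0.7857.
Amplification A = 1/(1 − 0.7857) = 4.666.
ΔT = 1.86 × 4.666 = 8.7 K.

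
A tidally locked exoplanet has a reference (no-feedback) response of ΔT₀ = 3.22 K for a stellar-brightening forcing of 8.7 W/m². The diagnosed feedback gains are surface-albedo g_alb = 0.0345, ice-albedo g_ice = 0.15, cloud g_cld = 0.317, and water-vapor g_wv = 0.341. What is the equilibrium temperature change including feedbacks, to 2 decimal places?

20.44 K

Total gain g = 0.0345 + 0.15 + 0.317 + 0.341 = 0.8425.
Amplification A = 1/(1 − 0.8425) = 6.349.
ΔT = 3.22 × 6.349 = 20.44 K.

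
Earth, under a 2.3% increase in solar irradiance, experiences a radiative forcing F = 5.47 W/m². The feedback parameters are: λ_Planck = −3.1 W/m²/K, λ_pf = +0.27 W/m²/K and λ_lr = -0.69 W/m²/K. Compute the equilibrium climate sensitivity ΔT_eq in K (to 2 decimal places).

Net feedback parameter λ = (−3.1) + (+0.27) + (-0.69) = -3.52 W/m²/K.
ΔT = −F/λ = −5.47/(-3.52) = 1.55 K.

1.55 K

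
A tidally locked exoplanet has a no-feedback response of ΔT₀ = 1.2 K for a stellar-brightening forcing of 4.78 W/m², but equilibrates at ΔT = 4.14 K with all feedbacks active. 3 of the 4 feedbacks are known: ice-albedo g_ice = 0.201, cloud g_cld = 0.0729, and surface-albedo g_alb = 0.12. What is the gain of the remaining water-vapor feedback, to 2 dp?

0.32

Amplification A = ΔT/ΔT₀ = 4.14/1.2 = 3.45.
Total gain g = 1 − 1/A = 1 − 1/3.45 = 0.7101.
Known gains sum to 0.201 + 0.0729 + 0.12 = 0.3939.
g_wv = 0.7101 − 0.3939 = 0.32.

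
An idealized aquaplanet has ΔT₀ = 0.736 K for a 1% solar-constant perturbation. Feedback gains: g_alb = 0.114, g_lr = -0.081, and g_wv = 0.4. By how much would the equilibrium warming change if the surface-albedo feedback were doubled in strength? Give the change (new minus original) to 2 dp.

Original: g = 0.433, ΔT = 0.736/(1−0.433) = 1.2981 K.
With doubled surface-albedo: g' = 0.547, ΔT' = 0.736/(1−0.547) = 1.6247 K.
Change = 1.6247 − 1.2981 = 0.33 K.

0.33 K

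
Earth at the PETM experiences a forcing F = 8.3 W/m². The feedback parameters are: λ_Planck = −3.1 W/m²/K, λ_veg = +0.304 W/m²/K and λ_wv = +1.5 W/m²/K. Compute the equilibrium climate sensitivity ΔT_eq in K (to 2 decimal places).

6.40 K

Net feedback parameter λ = (−3.1) + (+0.304) + (+1.5) = -1.296 W/m²/K.
ΔT = −F/λ = −8.3/(-1.296) = 6.40 K.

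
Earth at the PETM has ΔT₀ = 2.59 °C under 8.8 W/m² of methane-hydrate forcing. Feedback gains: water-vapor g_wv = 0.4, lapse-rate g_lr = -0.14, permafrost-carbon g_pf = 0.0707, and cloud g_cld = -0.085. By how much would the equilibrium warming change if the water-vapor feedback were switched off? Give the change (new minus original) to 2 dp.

-1.19 °C

Original: g = 0.2457, ΔT = 2.59/(1−0.2457) = 3.4336 °C.
Without water-vapor: g' = -0.1543, ΔT' = 2.59/(1+0.1543) = 2.2438 °C.
Change = 2.2438 − 3.4336 = -1.19 °C.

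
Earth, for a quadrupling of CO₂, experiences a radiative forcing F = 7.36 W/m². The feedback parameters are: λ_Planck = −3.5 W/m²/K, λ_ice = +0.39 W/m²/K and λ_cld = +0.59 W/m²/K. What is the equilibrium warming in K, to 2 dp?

Net feedback parameter λ = (−3.5) + (+0.39) + (+0.59) = -2.52 W/m²/K.
ΔT = −F/λ = −7.36/(-2.52) = 2.92 K.

2.92 K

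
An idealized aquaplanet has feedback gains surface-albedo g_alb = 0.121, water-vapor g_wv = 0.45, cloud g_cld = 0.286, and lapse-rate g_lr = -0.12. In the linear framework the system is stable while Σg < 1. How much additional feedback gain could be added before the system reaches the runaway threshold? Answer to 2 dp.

0.26

Current total gain = 0.121 + 0.45 + 0.286 − 0.12 = 0.737.
Margin to runaway = 1 − 0.737 = 0.26.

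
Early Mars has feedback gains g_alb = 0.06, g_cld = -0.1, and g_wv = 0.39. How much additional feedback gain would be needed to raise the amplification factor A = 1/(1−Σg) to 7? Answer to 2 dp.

0.51

Current total gain = 0.35.
Target gain for A = 7: g* = 1 − 1/7 = 0.8571.
Additional gain needed = 0.8571 − 0.35 = 0.51.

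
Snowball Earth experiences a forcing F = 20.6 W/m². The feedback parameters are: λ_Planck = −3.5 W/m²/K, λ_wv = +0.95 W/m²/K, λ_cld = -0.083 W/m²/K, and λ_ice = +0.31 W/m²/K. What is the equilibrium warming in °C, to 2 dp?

8.87 °C

Net feedback parameter λ = (−3.5) + (+0.95) + (-0.083) + (+0.31) = -2.323 W/m²/K.
ΔT = −F/λ = −20.6/(-2.323) = 8.87 °C.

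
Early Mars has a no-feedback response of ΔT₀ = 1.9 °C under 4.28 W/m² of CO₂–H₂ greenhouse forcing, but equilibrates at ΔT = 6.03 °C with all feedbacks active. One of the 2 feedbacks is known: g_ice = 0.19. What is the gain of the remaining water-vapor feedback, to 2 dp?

Amplification A = ΔT/ΔT₀ = 6.03/1.9 = 3.174.
Total gain g = 1 − 1/A = 1 − 1/3.174 = 0.6849.
The known gain is 0.19.
g_wv = 0.6849 − 0.19 = 0.49.

0.49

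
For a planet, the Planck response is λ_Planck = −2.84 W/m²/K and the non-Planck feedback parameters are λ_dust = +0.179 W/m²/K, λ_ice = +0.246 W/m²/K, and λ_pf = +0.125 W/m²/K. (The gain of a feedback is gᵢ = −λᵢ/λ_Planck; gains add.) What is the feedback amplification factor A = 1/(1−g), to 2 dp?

1.24

Convert to gains: g_dust = 0.179/2.84 = 0.06303; g_ice = 0.246/2.84 = 0.08662; g_pf = 0.125/2.84 = 0.04401.
Total gain g = 0.19366.
A = 1/(1 − 0.19366) = 1.24.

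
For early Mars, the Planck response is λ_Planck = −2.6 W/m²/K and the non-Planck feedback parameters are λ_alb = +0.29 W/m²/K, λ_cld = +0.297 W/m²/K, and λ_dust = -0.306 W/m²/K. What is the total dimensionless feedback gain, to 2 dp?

Convert to gains: g_alb = 0.29/2.6 = 0.1115; g_cld = 0.297/2.6 = 0.1142; g_dust = -0.306/2.6 = -0.1177.
Total gain g = 0.108.

0.11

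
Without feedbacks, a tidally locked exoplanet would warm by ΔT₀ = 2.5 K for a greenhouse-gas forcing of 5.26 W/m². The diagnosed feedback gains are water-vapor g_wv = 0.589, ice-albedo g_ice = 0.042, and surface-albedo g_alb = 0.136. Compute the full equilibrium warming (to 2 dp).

10.73 K

Total gain g = 0.589 + 0.042 + 0.136 = 0.767.
Amplification A = 1/(1 − 0.767) = 4.292.
ΔT = 2.5 × 4.292 = 10.73 K.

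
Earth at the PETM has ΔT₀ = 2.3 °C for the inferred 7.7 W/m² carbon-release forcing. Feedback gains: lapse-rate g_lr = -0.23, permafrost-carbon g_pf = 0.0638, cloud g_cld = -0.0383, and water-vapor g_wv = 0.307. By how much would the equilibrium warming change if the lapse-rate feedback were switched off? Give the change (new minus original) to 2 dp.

0.88 °C

Original: g = 0.1025, ΔT = 2.3/(1−0.1025) = 2.5627 °C.
Without lapse-rate: g' = 0.3325, ΔT' = 2.3/(1−0.3325) = 3.4457 °C.
Change = 3.4457 − 2.5627 = 0.88 °C.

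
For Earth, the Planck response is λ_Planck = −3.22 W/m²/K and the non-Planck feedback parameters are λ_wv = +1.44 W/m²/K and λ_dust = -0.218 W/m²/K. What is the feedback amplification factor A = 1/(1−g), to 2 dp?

1.61

Convert to gains: g_wv = 1.44/3.22 = 0.4472; g_dust = -0.218/3.22 = -0.0677.
Total gain g = 0.3795.
A = 1/(1 − 0.3795) = 1.61.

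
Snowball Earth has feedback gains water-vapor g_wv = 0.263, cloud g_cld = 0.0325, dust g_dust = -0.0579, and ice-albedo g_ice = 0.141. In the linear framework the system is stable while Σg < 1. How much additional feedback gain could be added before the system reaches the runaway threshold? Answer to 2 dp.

Current total gain = 0.263 + 0.0325 − 0.0579 + 0.141 = 0.3786.
Margin to runaway = 1 − 0.3786 = 0.62.

0.62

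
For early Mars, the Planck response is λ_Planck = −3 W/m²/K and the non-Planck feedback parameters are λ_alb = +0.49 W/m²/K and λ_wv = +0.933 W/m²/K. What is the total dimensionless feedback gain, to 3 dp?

0.474

Convert to gains: g_alb = 0.49/3 = 0.1633; g_wv = 0.933/3 = 0.311.
Total gain g = 0.4743.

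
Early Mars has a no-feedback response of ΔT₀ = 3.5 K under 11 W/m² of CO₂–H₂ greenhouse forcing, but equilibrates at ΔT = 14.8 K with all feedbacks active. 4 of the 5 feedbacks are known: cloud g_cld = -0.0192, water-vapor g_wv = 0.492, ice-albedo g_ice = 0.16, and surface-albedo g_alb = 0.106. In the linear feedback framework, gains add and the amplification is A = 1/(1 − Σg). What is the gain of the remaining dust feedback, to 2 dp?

0.02

Amplification A = ΔT/ΔT₀ = 14.8/3.5 = 4.229.
Total gain g = 1 − 1/A = 1 − 1/4.229 = 0.7635.
Known gains sum to -0.0192 + 0.492 + 0.16 + 0.106 = 0.7388.
g_dust = 0.7635 − 0.7388 = 0.02.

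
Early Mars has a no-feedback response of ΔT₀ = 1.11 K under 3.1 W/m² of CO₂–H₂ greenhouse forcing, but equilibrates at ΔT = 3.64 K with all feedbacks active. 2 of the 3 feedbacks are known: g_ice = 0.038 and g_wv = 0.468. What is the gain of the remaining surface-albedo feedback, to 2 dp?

Amplification A = ΔT/ΔT₀ = 3.64/1.11 = 3.279.
Total gain g = 1 − 1/A = 1 − 1/3.279 = 0.695.
Known gains sum to 0.038 + 0.468 = 0.506.
g_alb = 0.695 − 0.506 = 0.19.

0.19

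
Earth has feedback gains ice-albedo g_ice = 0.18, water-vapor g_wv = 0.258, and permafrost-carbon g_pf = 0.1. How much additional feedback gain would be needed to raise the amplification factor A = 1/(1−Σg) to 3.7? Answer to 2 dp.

Current total gain = 0.538.
Target gain for A = 3.7: g* = 1 − 1/3.7 = 0.7297.
Additional gain needed = 0.7297 − 0.538 = 0.19.

0.19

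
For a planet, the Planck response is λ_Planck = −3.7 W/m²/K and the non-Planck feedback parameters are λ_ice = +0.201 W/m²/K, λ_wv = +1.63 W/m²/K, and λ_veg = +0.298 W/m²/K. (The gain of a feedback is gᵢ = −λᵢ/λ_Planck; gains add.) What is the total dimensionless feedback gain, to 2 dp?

Convert to gains: g_ice = 0.201/3.7 = 0.05432; g_wv = 1.63/3.7 = 0.4405; g_veg = 0.298/3.7 = 0.08054.
Total gain g = 0.57536.

0.58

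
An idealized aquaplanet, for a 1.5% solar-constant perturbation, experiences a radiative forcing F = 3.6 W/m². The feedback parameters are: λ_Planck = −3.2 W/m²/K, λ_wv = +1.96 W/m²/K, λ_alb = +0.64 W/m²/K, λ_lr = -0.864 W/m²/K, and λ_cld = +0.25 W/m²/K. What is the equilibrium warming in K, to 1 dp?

3.0 K

Net feedback parameter λ = (−3.2) + (+1.96) + (+0.64) + (-0.864) + (+0.25) = -1.214 W/m²/K.
ΔT = −F/λ = −3.6/(-1.214) = 3.0 K.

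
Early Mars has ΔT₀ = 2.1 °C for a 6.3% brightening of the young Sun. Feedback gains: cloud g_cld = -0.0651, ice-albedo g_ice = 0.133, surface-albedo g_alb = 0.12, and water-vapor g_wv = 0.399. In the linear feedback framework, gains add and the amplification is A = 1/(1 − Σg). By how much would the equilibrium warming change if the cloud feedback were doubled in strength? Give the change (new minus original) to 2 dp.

Original: g = 0.5869, ΔT = 2.1/(1−0.5869) = 5.0835 °C.
With doubled cloud: g' = 0.5218, ΔT' = 2.1/(1−0.5218) = 4.3915 °C.
Change = 4.3915 − 5.0835 = -0.69 °C.

-0.69 °C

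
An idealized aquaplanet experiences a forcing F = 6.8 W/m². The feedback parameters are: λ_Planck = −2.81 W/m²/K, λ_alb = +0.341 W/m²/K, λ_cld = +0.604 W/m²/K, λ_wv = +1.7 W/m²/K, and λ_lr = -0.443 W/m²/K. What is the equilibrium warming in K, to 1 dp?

Net feedback parameter λ = (−2.81) + (+0.341) + (+0.604) + (+1.7) + (-0.443) = -0.608 W/m²/K.
ΔT = −F/λ = −6.8/(-0.608) = 11.2 K.

11.2 K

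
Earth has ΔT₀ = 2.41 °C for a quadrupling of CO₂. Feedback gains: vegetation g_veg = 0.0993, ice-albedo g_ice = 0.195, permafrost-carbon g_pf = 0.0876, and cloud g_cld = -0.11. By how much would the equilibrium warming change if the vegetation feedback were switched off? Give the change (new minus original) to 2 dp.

-0.40 °C

Original: g = 0.2719, ΔT = 2.41/(1−0.2719) = 3.3100 °C.
Without vegetation: g' = 0.1726, ΔT' = 2.41/(1−0.1726) = 2.9127 °C.
Change = 2.9127 − 3.3100 = -0.40 °C.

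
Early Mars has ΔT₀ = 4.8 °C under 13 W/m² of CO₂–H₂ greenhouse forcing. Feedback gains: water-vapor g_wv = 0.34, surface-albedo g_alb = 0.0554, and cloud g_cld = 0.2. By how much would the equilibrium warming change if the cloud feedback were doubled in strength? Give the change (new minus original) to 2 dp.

11.60 °C

Original: g = 0.5954, ΔT = 4.8/(1−0.5954) = 11.8636 °C.
With doubled cloud: g' = 0.7954, ΔT' = 4.8/(1−0.7954) = 23.4604 °C.
Change = 23.4604 − 11.8636 = 11.60 °C.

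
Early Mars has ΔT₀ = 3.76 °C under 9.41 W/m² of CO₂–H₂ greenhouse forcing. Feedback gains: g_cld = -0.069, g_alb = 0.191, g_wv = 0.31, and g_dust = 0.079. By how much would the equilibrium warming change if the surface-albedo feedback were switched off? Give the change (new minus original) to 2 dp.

-2.16 °C

Original: g = 0.511, ΔT = 3.76/(1−0.511) = 7.6892 °C.
Without surface-albedo: g' = 0.32, ΔT' = 3.76/(1−0.32) = 5.5294 °C.
Change = 5.5294 − 7.6892 = -2.16 °C.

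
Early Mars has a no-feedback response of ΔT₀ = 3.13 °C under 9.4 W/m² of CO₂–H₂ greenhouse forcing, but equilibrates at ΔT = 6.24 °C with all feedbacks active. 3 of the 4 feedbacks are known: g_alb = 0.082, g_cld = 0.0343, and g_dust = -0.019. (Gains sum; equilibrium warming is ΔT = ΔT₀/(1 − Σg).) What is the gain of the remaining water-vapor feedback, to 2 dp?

0.40

Amplification A = ΔT/ΔT₀ = 6.24/3.13 = 1.994.
Total gain g = 1 − 1/A = 1 − 1/1.994 = 0.4985.
Known gains sum to 0.082 + 0.0343 − 0.019 = 0.0973.
g_wv = 0.4985 − 0.0973 = 0.40.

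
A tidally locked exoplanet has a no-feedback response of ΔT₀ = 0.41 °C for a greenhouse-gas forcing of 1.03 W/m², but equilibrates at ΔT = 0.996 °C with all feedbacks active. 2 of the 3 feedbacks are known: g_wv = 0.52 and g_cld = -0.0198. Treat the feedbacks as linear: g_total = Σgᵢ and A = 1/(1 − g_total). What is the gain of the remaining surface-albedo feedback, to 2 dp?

Amplification A = ΔT/ΔT₀ = 0.996/0.41 = 2.429.
Total gain g = 1 − 1/A = 1 − 1/2.429 = 0.5883.
Known gains sum to 0.52 − 0.0198 = 0.5002.
g_alb = 0.5883 − 0.5002 = 0.09.

0.09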